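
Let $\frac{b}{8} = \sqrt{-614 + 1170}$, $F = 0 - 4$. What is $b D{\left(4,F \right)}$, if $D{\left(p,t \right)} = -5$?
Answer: $- 80 \sqrt{139} \approx -943.19$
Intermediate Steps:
$F = -4$ ($F = 0 - 4 = -4$)
$b = 16 \sqrt{139}$ ($b = 8 \sqrt{-614 + 1170} = 8 \sqrt{556} = 8 \cdot 2 \sqrt{139} = 16 \sqrt{139} \approx 188.64$)
$b D{\left(4,F \right)} = 16 \sqrt{139} \left(-5\right) = - 80 \sqrt{139}$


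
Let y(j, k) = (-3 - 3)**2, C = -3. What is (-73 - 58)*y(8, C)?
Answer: -4716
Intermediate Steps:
y(j, k) = 36 (y(j, k) = (-6)**2 = 36)
(-73 - 58)*y(8, C) = (-73 - 58)*36 = -131*36 = -4716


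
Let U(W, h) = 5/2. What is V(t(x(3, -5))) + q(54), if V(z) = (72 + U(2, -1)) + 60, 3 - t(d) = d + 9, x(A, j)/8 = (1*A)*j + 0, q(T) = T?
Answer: 377/2 ≈ 188.50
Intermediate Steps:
U(W, h) = 5/2 (U(W, h) = 5*(1/2) = 5/2)
x(A, j) = 8*A*j (x(A, j) = 8*((1*A)*j + 0) = 8*(A*j + 0) = 8*(A*j) = 8*A*j)
t(d) = -6 - d (t(d) = 3 - (d + 9) = 3 - (9 + d) = 3 + (-9 - d) = -6 - d)
V(z) = 269/2 (V(z) = (72 + 5/2) + 60 = 149/2 + 60 = 269/2)
V(t(x(3, -5))) + q(54) = 269/2 + 54 = 377/2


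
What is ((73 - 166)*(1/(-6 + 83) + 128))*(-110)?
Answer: 9167010/7 ≈ 1.3096e+6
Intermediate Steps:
((73 - 166)*(1/(-6 + 83) + 128))*(-110) = -93*(1/77 + 128)*(-110) = -93*9857/77*(-110) = -916701/77*(-110) = 9167010/7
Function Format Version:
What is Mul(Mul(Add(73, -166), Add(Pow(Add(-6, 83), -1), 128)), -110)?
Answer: Rational(9167010, 7) ≈ 1.3096e+6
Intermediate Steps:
Mul(Mul(Add(73, -166), Add(Pow(Add(-6, 83), -1), 128)), -110) = Mul(Mul(-93, Add(Pow(77, -1), 128)), -110) = Mul(Mul(-93, Add(Rational(1, 77), 128)), -110) = Mul(Mul(-93, Rational(9857, 77)), -110) = Mul(Rational(-916701, 77), -110) = Rational(9167010, 7)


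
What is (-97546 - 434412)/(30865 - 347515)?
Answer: 265979/158325 ≈ 1.6800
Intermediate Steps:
(-97546 - 434412)/(30865 - 347515) = -531958/(-316650) = -531958*(-1/316650) = 265979/158325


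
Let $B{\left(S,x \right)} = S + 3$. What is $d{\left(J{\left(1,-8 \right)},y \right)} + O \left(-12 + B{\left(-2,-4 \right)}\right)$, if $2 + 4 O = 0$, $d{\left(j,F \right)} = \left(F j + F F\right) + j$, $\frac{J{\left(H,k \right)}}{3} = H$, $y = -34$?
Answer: $\frac{2125}{2} \approx 1062.5$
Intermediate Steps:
$J{\left(H,k \right)} = 3 H$
$d{\left(j,F \right)} = j + F^{2} + F j$ ($d{\left(j,F \right)} = \left(F j + F^{2}\right) + j = \left(F^{2} + F j\right) + j = j + F^{2} + F j$)
$O = - \frac{1}{2}$ ($O = - \frac{1}{2} + \frac{1}{4} \cdot 0 = - \frac{1}{2} + 0 = - \frac{1}{2} \approx -0.5$)
$B{\left(S,x \right)} = 3 + S$
$d{\left(J{\left(1,-8 \right)},y \right)} + O \left(-12 + B{\left(-2,-4 \right)}\right) = \left(3 \cdot 1 + \left(-34\right)^{2} - 34 \cdot 3 \cdot 1\right) - \frac{-12 + \left(3 - 2\right)}{2} = \left(3 + 1156 - 102\right) - \frac{-12 + 1}{2} = \left(3 + 1156 - 102\right) - - \frac{11}{2} = 1057 + \frac{11}{2} = \frac{2125}{2}$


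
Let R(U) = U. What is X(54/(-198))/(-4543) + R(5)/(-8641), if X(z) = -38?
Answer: 305643/39256063 ≈ 0.0077859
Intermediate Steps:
X(54/(-198))/(-4543) + R(5)/(-8641) = -38/(-4543) + 5/(-8641) = -38*(-1/4543) + 5*(-1/8641) = 38/4543 - 5/8641 = 305643/39256063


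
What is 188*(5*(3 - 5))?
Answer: -1880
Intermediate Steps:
188*(5*(3 - 5)) = 188*(5*(-2)) = 188*(-10) = -1880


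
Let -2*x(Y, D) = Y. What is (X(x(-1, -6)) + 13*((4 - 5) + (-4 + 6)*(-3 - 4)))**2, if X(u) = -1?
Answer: 38416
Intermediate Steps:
x(Y, D) = -Y/2
(X(x(-1, -6)) + 13*((4 - 5) + (-4 + 6)*(-3 - 4)))**2 = (-1 + 13*((4 - 5) + (-4 + 6)*(-3 - 4)))**2 = (-1 + 13*(-1 + 2*(-7)))**2 = (-1 + 13*(-1 - 14))**2 = (-1 + 13*(-15))**2 = (-1 - 195)**2 = (-196)**2 = 38416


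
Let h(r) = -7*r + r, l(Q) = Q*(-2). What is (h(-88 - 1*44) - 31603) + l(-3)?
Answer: -30805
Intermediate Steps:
l(Q) = -2*Q
h(r) = -6*r
(h(-88 - 1*44) - 31603) + l(-3) = (-6*(-88 - 1*44) - 31603) - 2*(-3) = (-6*(-88 - 44) - 31603) + 6 = (-6*(-132) - 31603) + 6 = (792 - 31603) + 6 = -30811 + 6 = -30805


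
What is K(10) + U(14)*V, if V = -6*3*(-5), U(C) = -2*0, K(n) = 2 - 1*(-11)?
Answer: 13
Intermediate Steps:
K(n) = 13 (K(n) = 2 + 11 = 13)
U(C) = 0
V = 90 (V = -18*(-5) = 90)
K(10) + U(14)*V = 13 + 0*90 = 13 + 0 = 13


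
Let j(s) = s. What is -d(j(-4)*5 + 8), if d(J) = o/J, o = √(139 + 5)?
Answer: 1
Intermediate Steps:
o = 12 (o = √144 = 12)
d(J) = 12/J
-d(j(-4)*5 + 8) = -12/(-4*5 + 8) = -12/(-20 + 8) = -12/(-12) = -12*(-1)/12 = -1*(-1) = 1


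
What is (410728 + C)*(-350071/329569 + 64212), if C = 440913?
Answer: 18022371108058037/329569 ≈ 5.4685e+10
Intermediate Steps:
(410728 + C)*(-350071/329569 + 64212) = (410728 + 440913)*(-350071/329569 + 64212) = 851641*(-350071*1/329569 + 64212) = 851641*(-350071/329569 + 64212) = 851641*(21161934557/329569) = 18022371108058037/329569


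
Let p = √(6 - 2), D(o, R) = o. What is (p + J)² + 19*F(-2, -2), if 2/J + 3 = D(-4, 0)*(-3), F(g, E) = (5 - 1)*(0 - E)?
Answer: 12712/81 ≈ 156.94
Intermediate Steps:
p = 2 (p = √4 = 2)
F(g, E) = -4*E (F(g, E) = 4*(-E) = -4*E)
J = 2/9 (J = 2/(-3 - 4*(-3)) = 2/(-3 + 12) = 2/9 ≈ 0.22222)
(p + J)² + 19*F(-2, -2) = (2 + 2/9)² + 19*(-4*(-2)) = (20/9)² + 19*8 = 400/81 + 152 = 12712/81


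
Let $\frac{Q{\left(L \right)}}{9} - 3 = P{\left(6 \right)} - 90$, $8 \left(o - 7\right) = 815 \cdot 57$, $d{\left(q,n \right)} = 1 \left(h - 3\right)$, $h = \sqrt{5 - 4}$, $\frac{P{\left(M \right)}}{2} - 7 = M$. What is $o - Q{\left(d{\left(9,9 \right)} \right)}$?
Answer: $\frac{50903}{8} \approx 6362.9$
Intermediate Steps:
$P{\left(M \right)} = 14 + 2 M$
$h = 1$ ($h = \sqrt{1} = 1$)
$d{\left(q,n \right)} = -2$ ($d{\left(q,n \right)} = 1 \left(1 - 3\right) = 1 \left(-2\right) = -2$)
$o = \frac{46511}{8}$ ($o = 7 + \frac{815 \cdot 57}{8} = 7 + \frac{1}{8} \cdot 46455 = 7 + \frac{46455}{8} = \frac{46511}{8} \approx 5813.9$)
$Q{\left(L \right)} = -549$ ($Q{\left(L \right)} = 27 + 9 \left(\left(14 + 2 \cdot 6\right) - 90\right) = 27 + 9 \left(\left(14 + 12\right) - 90\right) = 27 + 9 \left(26 - 90\right) = 27 + 9 \left(-64\right) = 27 - 576 = -549$)
$o - Q{\left(d{\left(9,9 \right)} \right)} = \frac{46511}{8} - -549 = \frac{46511}{8} + 549 = \frac{50903}{8}$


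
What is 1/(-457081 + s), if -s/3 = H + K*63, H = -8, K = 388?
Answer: -1/530389 ≈ -1.8854e-6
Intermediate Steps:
s = -73308 (s = -3*(-8 + 388*63) = -3*(-8 + 24444) = -3*24436 = -73308)
1/(-457081 + s) = 1/(-457081 - 73308) = 1/(-530389) = -1/530389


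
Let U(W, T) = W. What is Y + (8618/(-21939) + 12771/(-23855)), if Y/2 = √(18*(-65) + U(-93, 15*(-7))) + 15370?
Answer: 16087442169941/523354845 + 2*I*√1263 ≈ 30739.0 + 71.077*I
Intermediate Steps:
Y = 30740 + 2*I*√1263 (Y = 2*(√(18*(-65) - 93) + 15370) = 2*(√(-1170 - 93) + 15370) = 2*(√(-1263) + 15370) = 2*(I*√1263 + 15370) = 2*(15370 + I*√1263) = 30740 + 2*I*√1263 ≈ 30740.0 + 71.077*I)
Y + (8618/(-21939) + 12771/(-23855)) = (30740 + 2*I*√1263) + (8618/(-21939) + 12771/(-23855)) = (30740 + 2*I*√1263) + (8618*(-1/21939) + 12771*(-1/23855)) = (30740 + 2*I*√1263) + (-8618/21939 - 12771/23855) = (30740 + 2*I*√1263) - 485765359/523354845 = 16087442169941/523354845 + 2*I*√1263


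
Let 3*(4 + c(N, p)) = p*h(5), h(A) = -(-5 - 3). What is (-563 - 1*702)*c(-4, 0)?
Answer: 5060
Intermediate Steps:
h(A) = 8 (h(A) = -1*(-8) = 8)
c(N, p) = -4 + 8*p/3 (c(N, p) = -4 + (p*8)/3 = -4 + (8*p)/3 = -4 + 8*p/3)
(-563 - 1*702)*c(-4, 0) = (-563 - 1*702)*(-4 + (8/3)*0) = (-563 - 702)*(-4 + 0) = -1265*(-4) = 5060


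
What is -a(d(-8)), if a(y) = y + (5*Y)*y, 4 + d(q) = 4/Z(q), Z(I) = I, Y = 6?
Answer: 279/2 ≈ 139.50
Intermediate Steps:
d(q) = -4 + 4/q
a(y) = 31*y (a(y) = y + (5*6)*y = y + 30*y = 31*y)
-a(d(-8)) = -31*(-4 + 4/(-8)) = -31*(-4 + 4*(-⅛)) = -31*(-4 - ½) = -31*(-9)/2 = -1*(-279/2) = 279/2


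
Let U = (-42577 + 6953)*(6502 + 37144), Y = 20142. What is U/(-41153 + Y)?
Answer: 1554845104/21011 ≈ 74002.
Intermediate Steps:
U = -1554845104 (U = -35624*43646 = -1554845104)
U/(-41153 + Y) = -1554845104/(-41153 + 20142) = -1554845104/(-21011) = -1554845104*(-1/21011) = 1554845104/21011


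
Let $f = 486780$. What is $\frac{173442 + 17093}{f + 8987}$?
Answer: $\frac{190535}{495767} \approx 0.38432$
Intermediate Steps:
$\frac{173442 + 17093}{f + 8987} = \frac{173442 + 17093}{486780 + 8987} = \frac{190535}{495767}$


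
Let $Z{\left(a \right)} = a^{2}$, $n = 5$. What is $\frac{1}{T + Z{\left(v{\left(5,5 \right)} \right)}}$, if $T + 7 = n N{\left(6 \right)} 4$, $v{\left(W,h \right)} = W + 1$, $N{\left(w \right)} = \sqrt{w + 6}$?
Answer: $- \frac{29}{3959} + \frac{40 \sqrt{3}}{3959} \approx 0.010175$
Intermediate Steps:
$N{\left(w \right)} = \sqrt{6 + w}$
$v{\left(W,h \right)} = 1 + W$
$T = -7 + 40 \sqrt{3}$ ($T = -7 + 5 \sqrt{6 + 6} \cdot 4 = -7 + 5 \sqrt{12} \cdot 4 = -7 + 5 \cdot 2 \sqrt{3} \cdot 4 = -7 + 10 \sqrt{3} \cdot 4 = -7 + 40 \sqrt{3} \approx 62.282$)
$\frac{1}{T + Z{\left(v{\left(5,5 \right)} \right)}} = \frac{1}{\left(-7 + 40 \sqrt{3}\right) + \left(1 + 5\right)^{2}} = \frac{1}{\left(-7 + 40 \sqrt{3}\right) + 6^{2}} = \frac{1}{\left(-7 + 40 \sqrt{3}\right) + 36} = \frac{1}{29 + 40 \sqrt{3}}$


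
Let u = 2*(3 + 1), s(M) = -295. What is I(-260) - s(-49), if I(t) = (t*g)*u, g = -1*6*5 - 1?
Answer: 64775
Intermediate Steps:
g = -31 (g = -6*5 - 1 = -30 - 1 = -31)
u = 8 (u = 2*4 = 8)
I(t) = -248*t (I(t) = (t*(-31))*8 = -31*t*8 = -248*t)
I(-260) - s(-49) = -248*(-260) - 1*(-295) = 64480 + 295 = 64775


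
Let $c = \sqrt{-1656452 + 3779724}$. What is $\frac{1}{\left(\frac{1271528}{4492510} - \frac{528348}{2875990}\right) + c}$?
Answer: $- \frac{20725848038085935089345}{443066068866988166365192226178} + \frac{417342734162688311145025 \sqrt{530818}}{443066068866988166365192226178} \approx 0.00068623$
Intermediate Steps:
$c = 2 \sqrt{530818}$ ($c = \sqrt{2123272} = 2 \sqrt{530818} \approx 1457.1$)
$\frac{1}{\left(\frac{1271528}{4492510} - \frac{528348}{2875990}\right) + c} = \frac{1}{\left(\frac{1271528}{4492510} - \frac{528348}{2875990}\right) + 2 \sqrt{530818}} = \frac{1}{\left(1271528 \cdot \frac{1}{4492510} - \frac{264174}{1437995}\right) + 2 \sqrt{530818}} = \frac{1}{\left(\frac{635764}{2246255} - \frac{264174}{1437995}\right) + 2 \sqrt{530818}} = \frac{1}{\frac{64164656962}{646020691745} + 2 \sqrt{530818}}$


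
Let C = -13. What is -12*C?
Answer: 156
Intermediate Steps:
-12*C = -12*(-13) = 156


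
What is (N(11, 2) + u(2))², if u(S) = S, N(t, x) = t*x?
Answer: 576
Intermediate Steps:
(N(11, 2) + u(2))² = (11*2 + 2)² = (22 + 2)² = 24² = 576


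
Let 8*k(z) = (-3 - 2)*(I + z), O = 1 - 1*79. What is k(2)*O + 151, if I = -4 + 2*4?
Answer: 887/2 ≈ 443.50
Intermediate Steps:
I = 4 (I = -4 + 8 = 4)
O = -78 (O = 1 - 79 = -78)
k(z) = -5/2 - 5*z/8 (k(z) = ((-3 - 2)*(4 + z))/8 = (-5*(4 + z))/8 = (-20 - 5*z)/8 = -5/2 - 5*z/8)
k(2)*O + 151 = (-5/2 - 5/8*2)*(-78) + 151 = (-5/2 - 5/4)*(-78) + 151 = -15/4*(-78) + 151 = 585/2 + 151 = 887/2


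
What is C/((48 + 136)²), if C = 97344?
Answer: 1521/529 ≈ 2.8752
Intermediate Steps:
C/((48 + 136)²) = 97344/((48 + 136)²) = 97344/(184²) = 97344/33856 = 97344*(1/33856) = 1521/529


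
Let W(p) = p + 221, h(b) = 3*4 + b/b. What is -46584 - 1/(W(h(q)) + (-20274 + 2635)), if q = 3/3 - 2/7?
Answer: -810794519/17405 ≈ -46584.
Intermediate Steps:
q = 5/7 (q = 3*(1/3) - 2*1/7 = 1 - 2/7 = 5/7 ≈ 0.71429)
h(b) = 13 (h(b) = 12 + 1 = 13)
W(p) = 221 + p
-46584 - 1/(W(h(q)) + (-20274 + 2635)) = -46584 - 1/((221 + 13) + (-20274 + 2635)) = -46584 - 1/(234 - 17639) = -46584 - 1/(-17405) = -46584 - 1*(-1/17405) = -46584 + 1/17405 = -810794519/17405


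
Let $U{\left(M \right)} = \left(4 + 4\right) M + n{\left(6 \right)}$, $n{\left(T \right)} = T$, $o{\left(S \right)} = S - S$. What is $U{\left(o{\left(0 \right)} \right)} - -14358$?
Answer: $14364$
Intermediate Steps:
$o{\left(S \right)} = 0$
$U{\left(M \right)} = 6 + 8 M$ ($U{\left(M \right)} = \left(4 + 4\right) M + 6 = 8 M + 6 = 6 + 8 M$)
$U{\left(o{\left(0 \right)} \right)} - -14358 = \left(6 + 8 \cdot 0\right) - -14358 = \left(6 + 0\right) + 14358 = 6 + 14358 = 14364$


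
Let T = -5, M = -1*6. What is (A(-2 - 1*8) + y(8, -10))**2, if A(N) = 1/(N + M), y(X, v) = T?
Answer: 6561/256 ≈ 25.629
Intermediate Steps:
M = -6
y(X, v) = -5
A(N) = 1/(-6 + N) (A(N) = 1/(N - 6) = 1/(-6 + N))
(A(-2 - 1*8) + y(8, -10))**2 = (1/(-6 + (-2 - 1*8)) - 5)**2 = (1/(-6 + (-2 - 8)) - 5)**2 = (1/(-6 - 10) - 5)**2 = (1/(-16) - 5)**2 = (-1/16 - 5)**2 = (-81/16)**2 = 6561/256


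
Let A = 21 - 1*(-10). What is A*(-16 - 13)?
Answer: -899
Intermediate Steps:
A = 31 (A = 21 + 10 = 31)
A*(-16 - 13) = 31*(-16 - 13) = 31*(-29) = -899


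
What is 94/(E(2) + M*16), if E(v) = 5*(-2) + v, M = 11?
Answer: 47/84 ≈ 0.55952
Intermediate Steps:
E(v) = -10 + v
94/(E(2) + M*16) = 94/((-10 + 2) + 11*16) = 94/(-8 + 176) = 94/168 = 94*(1/168) = 47/84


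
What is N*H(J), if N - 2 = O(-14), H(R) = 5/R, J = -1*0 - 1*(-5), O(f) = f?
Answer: -12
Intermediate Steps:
J = 5 (J = 0 + 5 = 5)
N = -12 (N = 2 - 14 = -12)
N*H(J) = -60/5 = -12*1 = -12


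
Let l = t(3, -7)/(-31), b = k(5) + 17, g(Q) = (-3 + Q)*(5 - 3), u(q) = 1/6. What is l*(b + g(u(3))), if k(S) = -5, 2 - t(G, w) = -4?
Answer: -38/31 ≈ -1.2258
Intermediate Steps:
t(G, w) = 6 (t(G, w) = 2 - 1*(-4) = 2 + 4 = 6)
u(q) = ⅙
g(Q) = -6 + 2*Q (g(Q) = (-3 + Q)*2 = -6 + 2*Q)
b = 12 (b = -5 + 17 = 12)
l = -6/31 (l = 6/(-31) = 6*(-1/31) = -6/31 ≈ -0.19355)
l*(b + g(u(3))) = -6*(12 + (-6 + 2*(⅙)))/31 = -6*(12 + (-6 + ⅓))/31 = -6*(12 - 17/3)/31 = -6/31*19/3 = -38/31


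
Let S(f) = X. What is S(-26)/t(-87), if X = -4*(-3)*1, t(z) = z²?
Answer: 4/2523 ≈ 0.0015854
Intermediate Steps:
X = 12 (X = 12*1 = 12)
S(f) = 12
S(-26)/t(-87) = 12/((-87)²) = 12/7569 = 12*(1/7569) = 4/2523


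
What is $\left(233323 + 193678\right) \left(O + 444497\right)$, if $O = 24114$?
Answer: $200097365611$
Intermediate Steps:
$\left(233323 + 193678\right) \left(O + 444497\right) = \left(233323 + 193678\right) \left(24114 + 444497\right) = 427001 \cdot 468611 = 200097365611$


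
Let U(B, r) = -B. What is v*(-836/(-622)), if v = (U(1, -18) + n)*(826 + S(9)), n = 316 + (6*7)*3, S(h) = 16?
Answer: 155212596/311 ≈ 4.9908e+5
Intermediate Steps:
n = 442 (n = 316 + 42*3 = 316 + 126 = 442)
v = 371322 (v = (-1*1 + 442)*(826 + 16) = (-1 + 442)*842 = 441*842 = 371322)
v*(-836/(-622)) = 371322*(-836/(-622)) = 371322*(-836*(-1/622)) = 371322*(418/311) = 155212596/311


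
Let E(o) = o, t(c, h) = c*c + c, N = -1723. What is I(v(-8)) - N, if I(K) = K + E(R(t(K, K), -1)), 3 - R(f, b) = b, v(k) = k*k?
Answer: 1791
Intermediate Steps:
v(k) = k²
t(c, h) = c + c² (t(c, h) = c² + c = c + c²)
R(f, b) = 3 - b
I(K) = 4 + K (I(K) = K + (3 - 1*(-1)) = K + (3 + 1) = K + 4 = 4 + K)
I(v(-8)) - N = (4 + (-8)²) - 1*(-1723) = (4 + 64) + 1723 = 68 + 1723 = 1791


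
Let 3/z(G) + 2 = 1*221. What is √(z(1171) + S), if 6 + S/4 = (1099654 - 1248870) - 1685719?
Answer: I*√39113602283/73 ≈ 2709.2*I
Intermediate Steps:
S = -7339764 (S = -24 + 4*((1099654 - 1248870) - 1685719) = -24 + 4*(-149216 - 1685719) = -24 + 4*(-1834935) = -24 - 7339740 = -7339764)
z(G) = 1/73 (z(G) = 3/(-2 + 1*221) = 3/(-2 + 221) = 3/219 = 3*(1/219) = 1/73)
√(z(1171) + S) = √(1/73 - 7339764) = √(-535802771/73) = I*√39113602283/73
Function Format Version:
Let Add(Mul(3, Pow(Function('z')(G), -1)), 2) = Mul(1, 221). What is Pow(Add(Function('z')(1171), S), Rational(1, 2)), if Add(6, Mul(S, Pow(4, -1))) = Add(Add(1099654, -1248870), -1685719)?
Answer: Mul(Rational(1, 73), I, Pow(39113602283, Rational(1, 2))) ≈ Mul(2709.2, I)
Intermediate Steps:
S = -7339764 (S = Add(-24, Mul(4, Add(Add(1099654, -1248870), -1685719))) = Add(-24, Mul(4, Add(-149216, -1685719))) = Add(-24, Mul(4, -1834935)) = Add(-24, -7339740) = -7339764)
Function('z')(G) = Rational(1, 73) (Function('z')(G) = Mul(3, Pow(Add(-2, Mul(1, 221)), -1)) = Mul(3, Pow(Add(-2, 221), -1)) = Mul(3, Pow(219, -1)) = Mul(3, Rational(1, 219)) = Rational(1, 73))
Pow(Add(Function('z')(1171), S), Rational(1, 2)) = Pow(Add(Rational(1, 73), -7339764), Rational(1, 2)) = Pow(Rational(-535802771, 73), Rational(1, 2)) = Mul(Rational(1, 73), I, Pow(39113602283, Rational(1, 2)))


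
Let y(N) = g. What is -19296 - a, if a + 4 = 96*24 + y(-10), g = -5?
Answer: -21591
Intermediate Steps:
y(N) = -5
a = 2295 (a = -4 + (96*24 - 5) = -4 + (2304 - 5) = -4 + 2299 = 2295)
-19296 - a = -19296 - 1*2295 = -19296 - 2295 = -21591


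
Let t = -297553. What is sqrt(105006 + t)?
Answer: I*sqrt(192547) ≈ 438.8*I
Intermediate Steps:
sqrt(105006 + t) = sqrt(105006 - 297553) = sqrt(-192547) = I*sqrt(192547)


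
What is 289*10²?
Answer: 28900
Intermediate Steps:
289*10² = 289*100 = 28900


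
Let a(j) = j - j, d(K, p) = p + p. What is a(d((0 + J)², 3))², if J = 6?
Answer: 0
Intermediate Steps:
d(K, p) = 2*p
a(j) = 0
a(d((0 + J)², 3))² = 0² = 0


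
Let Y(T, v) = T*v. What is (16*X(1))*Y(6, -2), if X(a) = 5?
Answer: -960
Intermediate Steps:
(16*X(1))*Y(6, -2) = (16*5)*(6*(-2)) = 80*(-12) = -960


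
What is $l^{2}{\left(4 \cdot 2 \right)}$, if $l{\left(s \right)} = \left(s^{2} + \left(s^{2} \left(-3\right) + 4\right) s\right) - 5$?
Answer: $2088025$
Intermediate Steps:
$l{\left(s \right)} = -5 + s^{2} + s \left(4 - 3 s^{2}\right)$ ($l{\left(s \right)} = \left(s^{2} + \left(- 3 s^{2} + 4\right) s\right) - 5 = \left(s^{2} + \left(4 - 3 s^{2}\right) s\right) - 5 = \left(s^{2} + s \left(4 - 3 s^{2}\right)\right) - 5 = -5 + s^{2} + s \left(4 - 3 s^{2}\right)$)
$l^{2}{\left(4 \cdot 2 \right)} = \left(-5 + \left(4 \cdot 2\right)^{2} - 3 \left(4 \cdot 2\right)^{3} + 4 \cdot 4 \cdot 2\right)^{2} = \left(-5 + 8^{2} - 3 \cdot 8^{3} + 4 \cdot 8\right)^{2} = \left(-5 + 64 - 1536 + 32\right)^{2} = \left(-1445\right)^{2} = 2088025$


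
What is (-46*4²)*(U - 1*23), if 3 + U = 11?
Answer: 11040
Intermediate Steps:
U = 8 (U = -3 + 11 = 8)
(-46*4²)*(U - 1*23) = (-46*4²)*(8 - 1*23) = (-46*16)*(8 - 23) = -736*(-15) = 11040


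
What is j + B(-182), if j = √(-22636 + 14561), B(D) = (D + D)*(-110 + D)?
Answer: 106288 + 5*I*√323 ≈ 1.0629e+5 + 89.861*I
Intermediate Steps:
B(D) = 2*D*(-110 + D) (B(D) = (2*D)*(-110 + D) = 2*D*(-110 + D))
j = 5*I*√323 (j = √(-8075) = 5*I*√323 ≈ 89.861*I)
j + B(-182) = 5*I*√323 + 2*(-182)*(-110 - 182) = 5*I*√323 + 2*(-182)*(-292) = 5*I*√323 + 106288 = 106288 + 5*I*√323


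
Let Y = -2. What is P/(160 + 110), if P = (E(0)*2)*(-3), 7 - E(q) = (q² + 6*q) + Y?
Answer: -⅕ ≈ -0.20000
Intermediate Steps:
E(q) = 9 - q² - 6*q (E(q) = 7 - ((q² + 6*q) - 2) = 7 - (-2 + q² + 6*q) = 7 + (2 - q² - 6*q) = 9 - q² - 6*q)
P = -54 (P = ((9 - 1*0² - 6*0)*2)*(-3) = ((9 - 1*0 + 0)*2)*(-3) = ((9 + 0 + 0)*2)*(-3) = (9*2)*(-3) = 18*(-3) = -54)
P/(160 + 110) = -54/(160 + 110) = -54/270 = (1/270)*(-54) = -⅕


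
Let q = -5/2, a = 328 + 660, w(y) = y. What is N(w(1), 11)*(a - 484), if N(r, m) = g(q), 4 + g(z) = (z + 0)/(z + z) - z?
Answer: -504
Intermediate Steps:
a = 988
q = -5/2 (q = -5*½ = -5/2 ≈ -2.5000)
g(z) = -7/2 - z (g(z) = -4 + ((z + 0)/(z + z) - z) = -4 + (z/((2*z)) - z) = -4 + (z*(1/(2*z)) - z) = -4 + (½ - z) = -7/2 - z)
N(r, m) = -1 (N(r, m) = -7/2 - 1*(-5/2) = -7/2 + 5/2 = -1)
N(w(1), 11)*(a - 484) = -(988 - 484) = -1*504 = -504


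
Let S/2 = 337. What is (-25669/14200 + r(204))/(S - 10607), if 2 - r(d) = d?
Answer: 2894069/141048600 ≈ 0.020518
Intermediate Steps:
r(d) = 2 - d
S = 674 (S = 2*337 = 674)
(-25669/14200 + r(204))/(S - 10607) = (-25669/14200 + (2 - 1*204))/(674 - 10607) = (-25669*1/14200 + (2 - 204))/(-9933) = (-25669/14200 - 202)*(-1/9933) = -2894069/14200*(-1/9933) = 2894069/141048600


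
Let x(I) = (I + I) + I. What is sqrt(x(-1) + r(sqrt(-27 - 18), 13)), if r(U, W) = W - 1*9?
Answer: 1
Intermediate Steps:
r(U, W) = -9 + W (r(U, W) = W - 9 = -9 + W)
x(I) = 3*I (x(I) = 2*I + I = 3*I)
sqrt(x(-1) + r(sqrt(-27 - 18), 13)) = sqrt(3*(-1) + (-9 + 13)) = sqrt(-3 + 4) = sqrt(1) = 1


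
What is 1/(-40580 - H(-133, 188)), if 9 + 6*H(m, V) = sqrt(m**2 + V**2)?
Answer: -730413/29639037404 + 3*sqrt(53033)/29639037404 ≈ -2.4620e-5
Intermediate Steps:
H(m, V) = -3/2 + sqrt(V**2 + m**2)/6 (H(m, V) = -3/2 + sqrt(m**2 + V**2)/6 = -3/2 + sqrt(V**2 + m**2)/6)
1/(-40580 - H(-133, 188)) = 1/(-40580 - (-3/2 + sqrt(188**2 + (-133)**2)/6)) = 1/(-40580 - (-3/2 + sqrt(35344 + 17689)/6)) = 1/(-40580 - (-3/2 + sqrt(53033)/6)) = 1/(-40580 + (3/2 - sqrt(53033)/6)) = 1/(-81157/2 - sqrt(53033)/6)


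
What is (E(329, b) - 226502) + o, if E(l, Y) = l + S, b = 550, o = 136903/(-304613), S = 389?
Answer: -68776878495/304613 ≈ -2.2578e+5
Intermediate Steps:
o = -136903/304613 (o = 136903*(-1/304613) = -136903/304613 ≈ -0.44943)
E(l, Y) = 389 + l (E(l, Y) = l + 389 = 389 + l)
(E(329, b) - 226502) + o = ((389 + 329) - 226502) - 136903/304613 = (718 - 226502) - 136903/304613 = -225784 - 136903/304613 = -68776878495/304613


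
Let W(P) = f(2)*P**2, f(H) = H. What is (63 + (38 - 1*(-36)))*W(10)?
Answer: 27400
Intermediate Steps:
W(P) = 2*P**2
(63 + (38 - 1*(-36)))*W(10) = (63 + (38 - 1*(-36)))*(2*10**2) = (63 + (38 + 36))*(2*100) = (63 + 74)*200 = 137*200 = 27400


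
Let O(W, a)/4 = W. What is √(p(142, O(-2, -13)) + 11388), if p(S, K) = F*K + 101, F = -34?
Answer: √11761 ≈ 108.45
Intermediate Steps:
O(W, a) = 4*W
p(S, K) = 101 - 34*K (p(S, K) = -34*K + 101 = 101 - 34*K)
√(p(142, O(-2, -13)) + 11388) = √((101 - 136*(-2)) + 11388) = √((101 - 34*(-8)) + 11388) = √((101 + 272) + 11388) = √(373 + 11388) = √11761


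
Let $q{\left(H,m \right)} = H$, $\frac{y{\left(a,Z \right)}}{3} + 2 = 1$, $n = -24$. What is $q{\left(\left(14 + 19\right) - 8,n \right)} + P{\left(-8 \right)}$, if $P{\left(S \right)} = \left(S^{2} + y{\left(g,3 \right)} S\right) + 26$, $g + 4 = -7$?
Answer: $139$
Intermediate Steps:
$g = -11$ ($g = -4 - 7 = -11$)
$y{\left(a,Z \right)} = -3$ ($y{\left(a,Z \right)} = -6 + 3 \cdot 1 = -6 + 3 = -3$)
$P{\left(S \right)} = 26 + S^{2} - 3 S$ ($P{\left(S \right)} = \left(S^{2} - 3 S\right) + 26 = 26 + S^{2} - 3 S$)
$q{\left(\left(14 + 19\right) - 8,n \right)} + P{\left(-8 \right)} = \left(\left(14 + 19\right) - 8\right) + \left(26 + \left(-8\right)^{2} - -24\right) = \left(33 - 8\right) + \left(26 + 64 + 24\right) = 25 + 114 = 139$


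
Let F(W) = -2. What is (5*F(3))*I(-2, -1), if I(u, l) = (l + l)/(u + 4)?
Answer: 10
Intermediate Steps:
I(u, l) = 2*l/(4 + u) (I(u, l) = (2*l)/(4 + u) = 2*l/(4 + u))
(5*F(3))*I(-2, -1) = (5*(-2))*(2*(-1)/(4 - 2)) = -20*(-1)/2 = -10*(-1) = 10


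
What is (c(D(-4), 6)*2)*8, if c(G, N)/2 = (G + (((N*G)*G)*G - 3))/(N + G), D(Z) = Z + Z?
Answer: 49328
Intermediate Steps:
D(Z) = 2*Z
c(G, N) = 2*(-3 + G + N*G³)/(G + N) (c(G, N) = 2*((G + (((N*G)*G)*G - 3))/(N + G)) = 2*((G + (((G*N)*G)*G - 3))/(G + N)) = 2*((G + ((N*G²)*G - 3))/(G + N)) = 2*((G + (N*G³ - 3))/(G + N)) = 2*((G + (-3 + N*G³))/(G + N)) = 2*((-3 + G + N*G³)/(G + N)) = 2*(-3 + G + N*G³)/(G + N))
(c(D(-4), 6)*2)*8 = ((2*(-3 + 2*(-4) + 6*(2*(-4))³)/(2*(-4) + 6))*2)*8 = ((2*(-3 - 8 + 6*(-8)³)/(-8 + 6))*2)*8 = ((2*(-3 - 8 + 6*(-512))/(-2))*2)*8 = ((2*(-½)*(-3 - 8 - 3072))*2)*8 = ((2*(-½)*(-3083))*2)*8 = (3083*2)*8 = 6166*8 = 49328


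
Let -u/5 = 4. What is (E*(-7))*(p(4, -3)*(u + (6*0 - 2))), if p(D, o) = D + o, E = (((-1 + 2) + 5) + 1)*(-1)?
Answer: -1078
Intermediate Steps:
u = -20 (u = -5*4 = -20)
E = -7 (E = ((1 + 5) + 1)*(-1) = (6 + 1)*(-1) = 7*(-1) = -7)
(E*(-7))*(p(4, -3)*(u + (6*0 - 2))) = (-7*(-7))*((4 - 3)*(-20 + (6*0 - 2))) = 49*(1*(-20 + (0 - 2))) = 49*(1*(-20 - 2)) = 49*(1*(-22)) = 49*(-22) = -1078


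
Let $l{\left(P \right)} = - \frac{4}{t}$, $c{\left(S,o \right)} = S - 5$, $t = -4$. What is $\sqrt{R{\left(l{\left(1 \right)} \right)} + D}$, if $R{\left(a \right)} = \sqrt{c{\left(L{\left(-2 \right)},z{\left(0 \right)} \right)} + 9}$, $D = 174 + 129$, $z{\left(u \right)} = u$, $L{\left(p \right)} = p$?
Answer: $\sqrt{303 + \sqrt{2}} \approx 17.447$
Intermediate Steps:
$c{\left(S,o \right)} = -5 + S$
$l{\left(P \right)} = 1$ ($l{\left(P \right)} = - \frac{4}{-4} = \left(-4\right) \left(- \frac{1}{4}\right) = 1$)
$D = 303$
$R{\left(a \right)} = \sqrt{2}$ ($R{\left(a \right)} = \sqrt{\left(-5 - 2\right) + 9} = \sqrt{-7 + 9} = \sqrt{2}$)
$\sqrt{R{\left(l{\left(1 \right)} \right)} + D} = \sqrt{\sqrt{2} + 303} = \sqrt{303 + \sqrt{2}}$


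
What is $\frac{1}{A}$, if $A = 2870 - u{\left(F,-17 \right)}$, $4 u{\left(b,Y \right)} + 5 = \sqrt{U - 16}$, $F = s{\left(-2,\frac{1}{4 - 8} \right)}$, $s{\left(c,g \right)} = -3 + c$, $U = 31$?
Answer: $\frac{4594}{13190521} + \frac{2 \sqrt{15}}{65952605} \approx 0.0003484$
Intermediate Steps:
$F = -5$ ($F = -3 - 2 = -5$)
$u{\left(b,Y \right)} = - \frac{5}{4} + \frac{\sqrt{15}}{4}$ ($u{\left(b,Y \right)} = - \frac{5}{4} + \frac{\sqrt{31 - 16}}{4} = - \frac{5}{4} + \frac{\sqrt{15}}{4}$)
$A = \frac{11485}{4} - \frac{\sqrt{15}}{4}$ ($A = 2870 - \left(- \frac{5}{4} + \frac{\sqrt{15}}{4}\right) = 2870 + \left(\frac{5}{4} - \frac{\sqrt{15}}{4}\right) = \frac{11485}{4} - \frac{\sqrt{15}}{4} \approx 2870.3$)
$\frac{1}{A} = \frac{1}{\frac{11485}{4} - \frac{\sqrt{15}}{4}}$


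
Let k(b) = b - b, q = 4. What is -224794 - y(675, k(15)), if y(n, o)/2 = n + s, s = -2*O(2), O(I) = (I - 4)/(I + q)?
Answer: -678436/3 ≈ -2.2615e+5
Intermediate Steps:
k(b) = 0
O(I) = (-4 + I)/(4 + I) (O(I) = (I - 4)/(I + 4) = (-4 + I)/(4 + I))
s = ⅔ (s = -2*(-4 + 2)/(4 + 2) = -2*(-2)/6 = -(-2)/3 = -2*(-⅓) = ⅔ ≈ 0.66667)
y(n, o) = 4/3 + 2*n (y(n, o) = 2*(n + ⅔) = 2*(⅔ + n) = 4/3 + 2*n)
-224794 - y(675, k(15)) = -224794 - (4/3 + 2*675) = -224794 - (4/3 + 1350) = -224794 - 1*4054/3 = -224794 - 4054/3 = -678436/3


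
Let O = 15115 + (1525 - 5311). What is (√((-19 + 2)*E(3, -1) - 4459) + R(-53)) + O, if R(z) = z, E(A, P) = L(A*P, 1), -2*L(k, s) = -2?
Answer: 11276 + 2*I*√1119 ≈ 11276.0 + 66.903*I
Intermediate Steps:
L(k, s) = 1 (L(k, s) = -½*(-2) = 1)
E(A, P) = 1
O = 11329 (O = 15115 - 3786 = 11329)
(√((-19 + 2)*E(3, -1) - 4459) + R(-53)) + O = (√((-19 + 2)*1 - 4459) - 53) + 11329 = (√(-17*1 - 4459) - 53) + 11329 = (√(-17 - 4459) - 53) + 11329 = (√(-4476) - 53) + 11329 = (2*I*√1119 - 53) + 11329 = (-53 + 2*I*√1119) + 11329 = 11276 + 2*I*√1119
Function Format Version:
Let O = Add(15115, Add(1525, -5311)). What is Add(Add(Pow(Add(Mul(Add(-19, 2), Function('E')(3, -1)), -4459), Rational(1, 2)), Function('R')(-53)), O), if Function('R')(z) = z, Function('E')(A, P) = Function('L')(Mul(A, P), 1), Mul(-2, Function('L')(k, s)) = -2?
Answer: Add(11276, Mul(2, I, Pow(1119, Rational(1, 2)))) ≈ Add(11276., Mul(66.903, I))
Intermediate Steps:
Function('L')(k, s) = 1 (Function('L')(k, s) = Mul(Rational(-1, 2), -2) = 1)
Function('E')(A, P) = 1
O = 11329 (O = Add(15115, -3786) = 11329)
Add(Add(Pow(Add(Mul(Add(-19, 2), Function('E')(3, -1)), -4459), Rational(1, 2)), Function('R')(-53)), O) = Add(Add(Pow(Add(Mul(Add(-19, 2), 1), -4459), Rational(1, 2)), -53), 11329) = Add(Add(Pow(Add(Mul(-17, 1), -4459), Rational(1, 2)), -53), 11329) = Add(Add(Pow(Add(-17, -4459), Rational(1, 2)), -53), 11329) = Add(Add(Pow(-4476, Rational(1, 2)), -53), 11329) = Add(Add(Mul(2, I, Pow(1119, Rational(1, 2))), -53), 11329) = Add(Add(-53, Mul(2, I, Pow(1119, Rational(1, 2)))), 11329) = Add(11276, Mul(2, I, Pow(1119, Rational(1, 2))))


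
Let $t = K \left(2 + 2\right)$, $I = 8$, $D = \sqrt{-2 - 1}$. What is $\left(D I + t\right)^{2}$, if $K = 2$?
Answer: $-128 + 128 i \sqrt{3} \approx -128.0 + 221.7 i$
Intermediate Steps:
$D = i \sqrt{3}$ ($D = \sqrt{-3} = i \sqrt{3} \approx 1.732 i$)
$t = 8$ ($t = 2 \left(2 + 2\right) = 2 \cdot 4 = 8$)
$\left(D I + t\right)^{2} = \left(i \sqrt{3} \cdot 8 + 8\right)^{2} = \left(8 i \sqrt{3} + 8\right)^{2} = \left(8 + 8 i \sqrt{3}\right)^{2}$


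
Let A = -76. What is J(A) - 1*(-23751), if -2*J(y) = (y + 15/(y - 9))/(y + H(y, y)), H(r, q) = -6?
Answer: 66216493/2788 ≈ 23751.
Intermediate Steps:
J(y) = -(y + 15/(-9 + y))/(2*(-6 + y)) (J(y) = -(y + 15/(y - 9))/(2*(y - 6)) = -(y + 15/(-9 + y))/(2*(-6 + y)))
J(A) - 1*(-23751) = (-15 - 1*(-76)² + 9*(-76))/(2*(54 + (-76)² - 15*(-76))) - 1*(-23751) = (-15 - 1*5776 - 684)/(2*(54 + 5776 + 1140)) + 23751 = (½)*(-15 - 5776 - 684)/6970 + 23751 = (½)*(1/6970)*(-6475) + 23751 = -1295/2788 + 23751 = 66216493/2788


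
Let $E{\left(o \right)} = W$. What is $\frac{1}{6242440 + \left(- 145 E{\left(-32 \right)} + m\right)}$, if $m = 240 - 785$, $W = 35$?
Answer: $\frac{1}{6236820} \approx 1.6034 \cdot 10^{-7}$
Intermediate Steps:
$E{\left(o \right)} = 35$
$m = -545$ ($m = 240 - 785 = -545$)
$\frac{1}{6242440 + \left(- 145 E{\left(-32 \right)} + m\right)} = \frac{1}{6242440 - 5620} = \frac{1}{6236820}$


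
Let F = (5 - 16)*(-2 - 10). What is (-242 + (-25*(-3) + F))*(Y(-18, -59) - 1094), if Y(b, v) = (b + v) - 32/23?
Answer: 943775/23 ≈ 41034.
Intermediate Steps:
F = 132 (F = -11*(-12) = 132)
Y(b, v) = -32/23 + b + v (Y(b, v) = (b + v) - 32/23 = -32/23 + b + v)
(-242 + (-25*(-3) + F))*(Y(-18, -59) - 1094) = (-242 + (-25*(-3) + 132))*((-32/23 - 18 - 59) - 1094) = (-242 + (75 + 132))*(-1803/23 - 1094) = (-242 + 207)*(-26965/23) = -35*(-26965/23) = 943775/23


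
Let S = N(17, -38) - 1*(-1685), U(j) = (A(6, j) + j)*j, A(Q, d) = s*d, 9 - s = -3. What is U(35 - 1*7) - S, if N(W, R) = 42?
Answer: 8465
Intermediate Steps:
s = 12 (s = 9 - 1*(-3) = 9 + 3 = 12)
A(Q, d) = 12*d
U(j) = 13*j² (U(j) = (12*j + j)*j = (13*j)*j = 13*j²)
S = 1727 (S = 42 - 1*(-1685) = 42 + 1685 = 1727)
U(35 - 1*7) - S = 13*(35 - 1*7)² - 1*1727 = 13*(35 - 7)² - 1727 = 13*28² - 1727 = 13*784 - 1727 = 10192 - 1727 = 8465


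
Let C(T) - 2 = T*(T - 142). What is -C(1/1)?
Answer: 139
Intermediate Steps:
C(T) = 2 + T*(-142 + T) (C(T) = 2 + T*(T - 142) = 2 + T*(-142 + T))
-C(1/1) = -(2 + (1/1)² - 142/1) = -(2 + 1² - 142*1) = -(2 + 1 - 142) = -1*(-139) = 139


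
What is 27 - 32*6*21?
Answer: -4005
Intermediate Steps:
27 - 32*6*21 = 27 - 192*21 = 27 - 4032 = -4005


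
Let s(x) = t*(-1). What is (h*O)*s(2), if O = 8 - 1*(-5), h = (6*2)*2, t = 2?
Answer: -624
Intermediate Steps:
s(x) = -2 (s(x) = 2*(-1) = -2)
h = 24 (h = 12*2 = 24)
O = 13 (O = 8 + 5 = 13)
(h*O)*s(2) = (24*13)*(-2) = 312*(-2) = -624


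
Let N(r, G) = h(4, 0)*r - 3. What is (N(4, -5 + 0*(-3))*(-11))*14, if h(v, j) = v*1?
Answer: -2002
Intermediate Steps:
h(v, j) = v
N(r, G) = -3 + 4*r (N(r, G) = 4*r - 3 = -3 + 4*r)
(N(4, -5 + 0*(-3))*(-11))*14 = ((-3 + 4*4)*(-11))*14 = ((-3 + 16)*(-11))*14 = (13*(-11))*14 = -143*14 = -2002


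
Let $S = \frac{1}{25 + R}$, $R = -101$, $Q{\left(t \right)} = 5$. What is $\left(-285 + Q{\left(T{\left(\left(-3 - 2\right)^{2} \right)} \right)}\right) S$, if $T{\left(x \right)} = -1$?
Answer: $\frac{70}{19} \approx 3.6842$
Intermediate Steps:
$S = - \frac{1}{76}$ ($S = \frac{1}{25 - 101} = \frac{1}{-76} = - \frac{1}{76} \approx -0.013158$)
$\left(-285 + Q{\left(T{\left(\left(-3 - 2\right)^{2} \right)} \right)}\right) S = \left(-285 + 5\right) \left(- \frac{1}{76}\right) = \left(-280\right) \left(- \frac{1}{76}\right) = \frac{70}{19}$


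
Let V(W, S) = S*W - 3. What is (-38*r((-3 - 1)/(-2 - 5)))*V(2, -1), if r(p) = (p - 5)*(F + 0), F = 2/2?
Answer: -5890/7 ≈ -841.43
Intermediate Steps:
V(W, S) = -3 + S*W
F = 1 (F = 2*(½) = 1)
r(p) = -5 + p (r(p) = (p - 5)*(1 + 0) = (-5 + p)*1 = -5 + p)
(-38*r((-3 - 1)/(-2 - 5)))*V(2, -1) = (-38*(-5 + (-3 - 1)/(-2 - 5)))*(-3 - 1*2) = (-38*(-5 - 4/(-7)))*(-3 - 2) = -38*(-5 - 4*(-⅐))*(-5) = -38*(-5 + 4/7)*(-5) = -38*(-31/7)*(-5) = (1178/7)*(-5) = -5890/7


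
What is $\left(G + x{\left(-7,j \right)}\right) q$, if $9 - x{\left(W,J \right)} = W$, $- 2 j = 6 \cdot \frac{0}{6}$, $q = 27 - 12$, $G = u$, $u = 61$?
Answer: $1155$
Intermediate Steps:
$G = 61$
$q = 15$ ($q = 27 - 12 = 15$)
$j = 0$ ($j = - \frac{6 \cdot \frac{0}{6}}{2} = - \frac{6 \cdot 0 \cdot \frac{1}{6}}{2} = - \frac{6 \cdot 0}{2} = \left(- \frac{1}{2}\right) 0 = 0$)
$x{\left(W,J \right)} = 9 - W$
$\left(G + x{\left(-7,j \right)}\right) q = \left(61 + \left(9 - -7\right)\right) 15 = \left(61 + \left(9 + 7\right)\right) 15 = \left(61 + 16\right) 15 = 77 \cdot 15 = 1155$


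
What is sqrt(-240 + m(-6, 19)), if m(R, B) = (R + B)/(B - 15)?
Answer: I*sqrt(947)/2 ≈ 15.387*I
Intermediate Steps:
m(R, B) = (B + R)/(-15 + B)
sqrt(-240 + m(-6, 19)) = sqrt(-240 + (19 - 6)/(-15 + 19)) = sqrt(-240 + 13/4) = sqrt(-947/4) = I*sqrt(947)/2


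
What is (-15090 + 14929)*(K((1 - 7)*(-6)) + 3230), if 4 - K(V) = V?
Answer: -514878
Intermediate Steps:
K(V) = 4 - V
(-15090 + 14929)*(K((1 - 7)*(-6)) + 3230) = (-15090 + 14929)*((4 - (1 - 7)*(-6)) + 3230) = -161*((4 - (-6)*(-6)) + 3230) = -161*((4 - 1*36) + 3230) = -161*((4 - 36) + 3230) = -161*(-32 + 3230) = -161*3198 = -514878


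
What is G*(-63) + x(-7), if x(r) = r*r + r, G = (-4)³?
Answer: 4074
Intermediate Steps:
G = -64
x(r) = r + r² (x(r) = r² + r = r + r²)
G*(-63) + x(-7) = -64*(-63) - 7*(1 - 7) = 4032 - 7*(-6) = 4032 + 42 = 4074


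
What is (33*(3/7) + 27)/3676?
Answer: 72/6433 ≈ 0.011192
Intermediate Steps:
(33*(3/7) + 27)/3676 = (33*(3*(⅐)) + 27)*(1/3676) = (33*(3/7) + 27)*(1/3676) = (99/7 + 27)*(1/3676) = (288/7)*(1/3676) = 72/6433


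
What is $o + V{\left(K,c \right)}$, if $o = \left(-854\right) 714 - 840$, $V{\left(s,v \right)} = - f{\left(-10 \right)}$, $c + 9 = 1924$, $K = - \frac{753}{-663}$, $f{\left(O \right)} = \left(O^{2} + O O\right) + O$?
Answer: $-610786$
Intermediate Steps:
$f{\left(O \right)} = O + 2 O^{2}$ ($f{\left(O \right)} = \left(O^{2} + O^{2}\right) + O = 2 O^{2} + O = O + 2 O^{2}$)
$K = \frac{251}{221}$ ($K = \left(-753\right) \left(- \frac{1}{663}\right) = \frac{251}{221} \approx 1.1357$)
$c = 1915$ ($c = -9 + 1924 = 1915$)
$V{\left(s,v \right)} = -190$ ($V{\left(s,v \right)} = - \left(-10\right) \left(1 + 2 \left(-10\right)\right) = - \left(-10\right) \left(1 - 20\right) = - \left(-10\right) \left(-19\right) = \left(-1\right) 190 = -190$)
$o = -610596$ ($o = -609756 - 840 = -610596$)
$o + V{\left(K,c \right)} = -610596 - 190 = -610786$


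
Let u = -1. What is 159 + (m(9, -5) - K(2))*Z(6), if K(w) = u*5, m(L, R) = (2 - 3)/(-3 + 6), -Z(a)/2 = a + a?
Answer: 47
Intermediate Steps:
Z(a) = -4*a (Z(a) = -2*(a + a) = -4*a)
m(L, R) = -1/3
K(w) = -5 (K(w) = -1*5 = -5)
159 + (m(9, -5) - K(2))*Z(6) = 159 + (-1/3 - 1*(-5))*(-4*6) = 159 + (-1/3 + 5)*(-24) = 159 + (14/3)*(-24) = 159 - 112 = 47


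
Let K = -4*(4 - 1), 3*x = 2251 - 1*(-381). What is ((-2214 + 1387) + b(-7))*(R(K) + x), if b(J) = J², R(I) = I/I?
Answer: -2050030/3 ≈ -6.8334e+5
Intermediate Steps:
x = 2632/3 (x = (2251 - 1*(-381))/3 = (2251 + 381)/3 = (⅓)*2632 = 2632/3 ≈ 877.33)
K = -12 (K = -4*3 = -12)
R(I) = 1
((-2214 + 1387) + b(-7))*(R(K) + x) = ((-2214 + 1387) + (-7)²)*(1 + 2632/3) = (-827 + 49)*(2635/3) = -778*2635/3 = -2050030/3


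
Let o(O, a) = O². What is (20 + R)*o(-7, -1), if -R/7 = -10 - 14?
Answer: 9212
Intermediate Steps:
R = 168 (R = -7*(-10 - 14) = -7*(-24) = 168)
(20 + R)*o(-7, -1) = (20 + 168)*(-7)² = 188*49 = 9212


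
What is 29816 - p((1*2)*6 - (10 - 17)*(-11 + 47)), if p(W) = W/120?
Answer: 149069/5 ≈ 29814.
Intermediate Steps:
p(W) = W/120 (p(W) = W*(1/120) = W/120)
29816 - p((1*2)*6 - (10 - 17)*(-11 + 47)) = 29816 - ((1*2)*6 - (10 - 17)*(-11 + 47))/120 = 29816 - (2*6 - (-7)*36)/120 = 29816 - (12 - 1*(-252))/120 = 29816 - (12 + 252)/120 = 29816 - 264/120 = 29816 - 1*11/5 = 29816 - 11/5 = 149069/5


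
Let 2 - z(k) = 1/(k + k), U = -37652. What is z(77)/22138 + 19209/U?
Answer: -8184595313/16045644538 ≈ -0.51008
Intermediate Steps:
z(k) = 2 - 1/(2*k) (z(k) = 2 - 1/(k + k) = 2 - 1/(2*k))
z(77)/22138 + 19209/U = (2 - 1/2/77)/22138 + 19209/(-37652) = (2 - 1/2*1/77)*(1/22138) + 19209*(-1/37652) = (2 - 1/154)*(1/22138) - 19209/37652 = (307/154)*(1/22138) - 19209/37652 = 307/3409252 - 19209/37652 = -8184595313/16045644538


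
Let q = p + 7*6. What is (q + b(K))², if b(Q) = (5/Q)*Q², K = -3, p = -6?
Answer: 441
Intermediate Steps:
q = 36 (q = -6 + 7*6 = -6 + 42 = 36)
b(Q) = 5*Q
(q + b(K))² = (36 + 5*(-3))² = (36 - 15)² = 21² = 441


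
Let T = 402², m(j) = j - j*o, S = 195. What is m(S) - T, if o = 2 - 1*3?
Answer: -161214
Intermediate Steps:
o = -1 (o = 2 - 3 = -1)
m(j) = 2*j (m(j) = j - j*(-1) = j - (-1)*j = j + j = 2*j)
T = 161604
m(S) - T = 2*195 - 1*161604 = 390 - 161604 = -161214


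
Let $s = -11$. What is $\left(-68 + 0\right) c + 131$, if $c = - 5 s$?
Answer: $-3609$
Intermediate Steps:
$c = 55$ ($c = \left(-5\right) \left(-11\right) = 55$)
$\left(-68 + 0\right) c + 131 = \left(-68 + 0\right) 55 + 131 = \left(-68\right) 55 + 131 = -3740 + 131 = -3609$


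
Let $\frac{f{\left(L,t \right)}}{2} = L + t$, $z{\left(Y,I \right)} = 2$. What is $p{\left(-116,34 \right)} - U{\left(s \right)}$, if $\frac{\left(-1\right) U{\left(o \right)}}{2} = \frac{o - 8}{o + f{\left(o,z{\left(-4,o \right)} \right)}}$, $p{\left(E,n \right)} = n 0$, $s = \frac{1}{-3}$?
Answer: $- \frac{50}{9} \approx -5.5556$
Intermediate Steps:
$s = - \frac{1}{3} \approx -0.33333$
$p{\left(E,n \right)} = 0$
$f{\left(L,t \right)} = 2 L + 2 t$ ($f{\left(L,t \right)} = 2 \left(L + t\right) = 2 L + 2 t$)
$U{\left(o \right)} = - \frac{2 \left(-8 + o\right)}{4 + 3 o}$ ($U{\left(o \right)} = - 2 \frac{o - 8}{o + \left(2 o + 2 \cdot 2\right)} = - 2 \frac{-8 + o}{o + \left(2 o + 4\right)} = - 2 \frac{-8 + o}{o + \left(4 + 2 o\right)} = - 2 \frac{-8 + o}{4 + 3 o} = - \frac{2 \left(-8 + o\right)}{4 + 3 o}$)
$p{\left(-116,34 \right)} - U{\left(s \right)} = 0 - \frac{2 \left(8 - - \frac{1}{3}\right)}{4 + 3 \left(- \frac{1}{3}\right)} = 0 - \frac{2 \left(8 + \frac{1}{3}\right)}{4 - 1} = 0 - 2 \cdot \frac{1}{3} \cdot \frac{25}{3} = 0 - \frac{50}{9} = - \frac{50}{9}$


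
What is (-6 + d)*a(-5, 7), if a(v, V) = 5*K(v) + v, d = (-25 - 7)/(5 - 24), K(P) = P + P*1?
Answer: 4510/19 ≈ 237.37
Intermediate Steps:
K(P) = 2*P (K(P) = P + P = 2*P)
d = 32/19 (d = -32/(-19) = -32*(-1/19) = 32/19 ≈ 1.6842)
a(v, V) = 11*v (a(v, V) = 5*(2*v) + v = 10*v + v = 11*v)
(-6 + d)*a(-5, 7) = (-6 + 32/19)*(11*(-5)) = -82/19*(-55) = 4510/19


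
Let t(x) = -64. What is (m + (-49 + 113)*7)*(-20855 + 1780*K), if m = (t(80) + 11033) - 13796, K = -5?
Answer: 70787145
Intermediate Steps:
m = -2827 (m = (-64 + 11033) - 13796 = 10969 - 13796 = -2827)
(m + (-49 + 113)*7)*(-20855 + 1780*K) = (-2827 + (-49 + 113)*7)*(-20855 + 1780*(-5)) = (-2827 + 64*7)*(-20855 - 8900) = (-2827 + 448)*(-29755) = -2379*(-29755) = 70787145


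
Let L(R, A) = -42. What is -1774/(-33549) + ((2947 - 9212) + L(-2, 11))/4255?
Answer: -204045173/142750995 ≈ -1.4294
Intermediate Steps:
-1774/(-33549) + ((2947 - 9212) + L(-2, 11))/4255 = -1774/(-33549) + ((2947 - 9212) - 42)/4255 = -1774*(-1/33549) + (-6265 - 42)*(1/4255) = 1774/33549 - 6307*1/4255 = 1774/33549 - 6307/4255 = -204045173/142750995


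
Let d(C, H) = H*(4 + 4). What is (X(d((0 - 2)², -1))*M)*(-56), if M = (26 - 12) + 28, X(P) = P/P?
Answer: -2352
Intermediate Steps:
d(C, H) = 8*H (d(C, H) = H*8 = 8*H)
X(P) = 1
M = 42 (M = 14 + 28 = 42)
(X(d((0 - 2)², -1))*M)*(-56) = (1*42)*(-56) = 42*(-56) = -2352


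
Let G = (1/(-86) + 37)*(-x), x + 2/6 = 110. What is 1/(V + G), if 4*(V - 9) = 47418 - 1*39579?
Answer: -516/1077223 ≈ -0.00047901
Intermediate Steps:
x = 329/3 (x = -⅓ + 110 = 329/3 ≈ 109.67)
V = 7875/4 (V = 9 + (47418 - 1*39579)/4 = 9 + (47418 - 39579)/4 = 9 + (¼)*7839 = 9 + 7839/4 = 7875/4 ≈ 1968.8)
G = -1046549/258 (G = (1/(-86) + 37)*(-1*329/3) = (-1/86 + 37)*(-329/3) = (3181/86)*(-329/3) = -1046549/258 ≈ -4056.4)
1/(V + G) = 1/(7875/4 - 1046549/258) = 1/(-1077223/516) = -516/1077223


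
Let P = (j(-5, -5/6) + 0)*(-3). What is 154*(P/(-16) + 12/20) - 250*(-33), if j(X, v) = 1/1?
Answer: 334851/40 ≈ 8371.3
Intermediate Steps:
j(X, v) = 1
P = -3 (P = (1 + 0)*(-3) = 1*(-3) = -3)
154*(P/(-16) + 12/20) - 250*(-33) = 154*(-3/(-16) + 12/20) - 250*(-33) = 154*(-3*(-1/16) + 12*(1/20)) - 1*(-8250) = 154*(3/16 + 3/5) + 8250 = 154*(63/80) + 8250 = 4851/40 + 8250 = 334851/40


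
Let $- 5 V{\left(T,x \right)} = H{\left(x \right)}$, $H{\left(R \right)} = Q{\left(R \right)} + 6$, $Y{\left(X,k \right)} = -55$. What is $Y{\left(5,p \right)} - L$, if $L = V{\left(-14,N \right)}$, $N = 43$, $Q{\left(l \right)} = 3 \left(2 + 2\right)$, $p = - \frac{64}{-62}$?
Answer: $- \frac{257}{5} \approx -51.4$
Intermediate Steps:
$p = \frac{32}{31}$ ($p = \left(-64\right) \left(- \frac{1}{62}\right) = \frac{32}{31} \approx 1.0323$)
$Q{\left(l \right)} = 12$ ($Q{\left(l \right)} = 3 \cdot 4 = 12$)
$H{\left(R \right)} = 18$ ($H{\left(R \right)} = 12 + 6 = 18$)
$V{\left(T,x \right)} = - \frac{18}{5}$ ($V{\left(T,x \right)} = \left(- \frac{1}{5}\right) 18 = - \frac{18}{5}$)
$L = - \frac{18}{5} \approx -3.6$
$Y{\left(5,p \right)} - L = -55 - - \frac{18}{5} = -55 + \frac{18}{5} = - \frac{257}{5}$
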